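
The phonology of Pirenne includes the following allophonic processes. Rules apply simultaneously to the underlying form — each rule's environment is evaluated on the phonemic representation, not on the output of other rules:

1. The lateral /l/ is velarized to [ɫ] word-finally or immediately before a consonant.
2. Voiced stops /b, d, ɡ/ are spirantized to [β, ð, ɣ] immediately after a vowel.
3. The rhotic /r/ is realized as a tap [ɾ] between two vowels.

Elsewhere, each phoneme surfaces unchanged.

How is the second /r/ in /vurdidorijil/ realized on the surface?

[ɾ]

/r/ (between /o/ and /i/) occurs between two vowels → [ɾ] by rule 3.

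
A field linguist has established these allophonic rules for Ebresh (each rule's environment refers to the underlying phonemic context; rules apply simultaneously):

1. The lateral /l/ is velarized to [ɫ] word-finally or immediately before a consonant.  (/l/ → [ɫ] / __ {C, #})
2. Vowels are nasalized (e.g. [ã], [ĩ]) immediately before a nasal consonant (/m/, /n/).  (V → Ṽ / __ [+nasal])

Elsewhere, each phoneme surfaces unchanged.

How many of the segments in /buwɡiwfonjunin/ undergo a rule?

3

Segments that undergo a rule: /o/ → [õ] (rule 2); /u/ → [ũ] (rule 2); /i/ → [ĩ] (rule 2).
All other segments surface unchanged.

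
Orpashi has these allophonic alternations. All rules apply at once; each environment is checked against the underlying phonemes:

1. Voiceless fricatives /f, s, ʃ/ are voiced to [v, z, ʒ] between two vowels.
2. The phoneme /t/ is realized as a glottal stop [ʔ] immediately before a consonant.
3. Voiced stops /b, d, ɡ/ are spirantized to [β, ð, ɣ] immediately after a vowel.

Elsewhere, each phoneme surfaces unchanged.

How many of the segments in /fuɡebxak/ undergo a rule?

Segments that undergo a rule: /ɡ/ → [ɣ] (rule 3); /b/ → [β] (rule 3).
All other segments surface unchanged.

2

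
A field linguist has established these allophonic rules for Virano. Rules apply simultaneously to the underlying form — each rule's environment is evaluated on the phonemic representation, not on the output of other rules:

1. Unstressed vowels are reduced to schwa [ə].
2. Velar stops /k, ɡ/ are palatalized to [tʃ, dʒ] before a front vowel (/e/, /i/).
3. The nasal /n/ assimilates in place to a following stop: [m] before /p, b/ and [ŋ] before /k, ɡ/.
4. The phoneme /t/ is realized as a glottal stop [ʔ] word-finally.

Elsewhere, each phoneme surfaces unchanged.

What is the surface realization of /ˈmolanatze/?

[ˈmolənətzə]

/o/ — between /m/ and /l/; rule 1 does not apply here → [o].
/a/ (between /l/ and /n/): in an unstressed syllable, so rule 1 applies → [ə].
/n/ — between /a/ and /a/; rule 3 does not apply here → [n].
/a/ meets the environment for rule 1 (in an unstressed syllable) → [ə].
/t/ — between /a/ and /z/; rule 4 does not apply here → [t].
/e/ meets the environment for rule 1 (in an unstressed syllable) → [ə].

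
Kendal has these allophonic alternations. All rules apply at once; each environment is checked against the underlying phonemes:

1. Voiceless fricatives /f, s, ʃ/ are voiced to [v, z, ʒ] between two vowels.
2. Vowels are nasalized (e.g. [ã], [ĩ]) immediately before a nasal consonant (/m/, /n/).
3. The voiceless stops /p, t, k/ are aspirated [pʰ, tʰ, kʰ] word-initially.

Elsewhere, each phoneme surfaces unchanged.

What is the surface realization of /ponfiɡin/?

Rule 3 applies to /p/ (word-initial: word-initially) → [pʰ].
/o/ — between /p/ and /n/, before a nasal consonant — surfaces as [õ] (rule 2).
/n/ — not in any rule's target class → [n].
/f/ — between /n/ and /i/; rule 1 does not apply here → [f].
/i/ (between /f/ and /ɡ/) is in the target of rule 2 but the environment (before a nasal consonant) is not met → [i].
/ɡ/ stays [ɡ].
/i/ (between /ɡ/ and /n/): before a nasal consonant, so rule 2 applies → [ĩ].
/n/ (word-final) is unaffected → [n].

[pʰõnfiɡĩn]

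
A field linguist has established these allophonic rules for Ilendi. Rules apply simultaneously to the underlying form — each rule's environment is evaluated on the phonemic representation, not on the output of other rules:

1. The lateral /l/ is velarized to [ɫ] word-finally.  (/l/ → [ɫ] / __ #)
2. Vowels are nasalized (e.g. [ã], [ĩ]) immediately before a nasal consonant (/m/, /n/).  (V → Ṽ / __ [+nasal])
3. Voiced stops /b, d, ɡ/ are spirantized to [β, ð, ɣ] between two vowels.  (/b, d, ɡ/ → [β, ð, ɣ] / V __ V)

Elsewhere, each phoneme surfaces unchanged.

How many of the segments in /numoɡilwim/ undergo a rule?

Segments that undergo a rule: /u/ → [ũ] (rule 2); /ɡ/ → [ɣ] (rule 3); /i/ → [ĩ] (rule 2).
All other segments surface unchanged.

3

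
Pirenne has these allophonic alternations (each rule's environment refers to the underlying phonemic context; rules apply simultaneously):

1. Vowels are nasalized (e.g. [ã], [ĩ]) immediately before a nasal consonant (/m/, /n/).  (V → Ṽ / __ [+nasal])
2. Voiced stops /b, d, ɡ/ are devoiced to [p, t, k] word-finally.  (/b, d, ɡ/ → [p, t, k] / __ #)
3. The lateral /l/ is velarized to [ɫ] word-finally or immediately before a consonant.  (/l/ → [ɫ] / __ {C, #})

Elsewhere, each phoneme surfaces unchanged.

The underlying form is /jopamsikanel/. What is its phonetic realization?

[jopãmsikãneɫ]

/j/ — not in any rule's target class → [j].
/o/ (between /j/ and /p/) fails the environment for rule 1, so it stays [o].
/p/ (between /o/ and /a/): no rule targets it → [p].
/a/ (between /p/ and /m/) occurs before a nasal consonant → [ã] by rule 1.
/m/ stays [m].
/s/ (between /m/ and /i/): no rule targets it → [s].
/i/ — between /s/ and /k/; rule 1 does not apply here → [i].
/k/ — not in any rule's target class → [k].
Rule 1 applies to /a/ (between /k/ and /n/: before a nasal consonant) → [ã].
/n/ (between /a/ and /e/): no rule targets it → [n].
/e/ (between /n/ and /l/) fails the environment for rule 1, so it stays [e].
/l/ (word-final): word-finally or immediately before a consonant, so rule 3 applies → [ɫ].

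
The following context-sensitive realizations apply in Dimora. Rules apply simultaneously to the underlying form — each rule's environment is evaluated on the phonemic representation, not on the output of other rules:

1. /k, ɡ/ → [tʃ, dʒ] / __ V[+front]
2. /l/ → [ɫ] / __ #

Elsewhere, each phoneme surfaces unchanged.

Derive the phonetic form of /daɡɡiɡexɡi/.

/d/ stays [d].
/a/ (between /d/ and /ɡ/) is unaffected → [a].
/ɡ/ (between /a/ and /ɡ/) fails the environment for rule 1, so it stays [ɡ].
/ɡ/ (between /ɡ/ and /i/): before a front vowel, so rule 1 applies → [dʒ].
/i/ — not in any rule's target class → [i].
Rule 1 applies to /ɡ/ (between /i/ and /e/: before a front vowel) → [dʒ].
/e/ — not in any rule's target class → [e].
/x/ stays [x].
/ɡ/ (between /x/ and /i/) occurs before a front vowel → [dʒ] by rule 1.
/i/ (word-final) is unaffected → [i].

[daɡdʒidʒexdʒi]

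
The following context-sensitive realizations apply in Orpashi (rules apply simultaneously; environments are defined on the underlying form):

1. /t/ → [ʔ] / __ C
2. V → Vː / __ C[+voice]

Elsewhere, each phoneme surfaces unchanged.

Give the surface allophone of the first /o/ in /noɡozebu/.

[oː]

/o/ meets the environment for rule 2 (before a voiced consonant) → [oː].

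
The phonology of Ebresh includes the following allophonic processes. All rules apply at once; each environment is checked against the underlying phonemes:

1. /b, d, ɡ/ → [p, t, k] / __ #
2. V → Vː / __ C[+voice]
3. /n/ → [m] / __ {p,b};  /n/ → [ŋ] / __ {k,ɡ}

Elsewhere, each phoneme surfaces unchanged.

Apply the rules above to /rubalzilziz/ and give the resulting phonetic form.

[ruːbaːlziːlziːz]

/r/ stays [r].
Rule 2 applies to /u/ (between /r/ and /b/: before a voiced consonant) → [uː].
/b/ (between /u/ and /a/): rule 1 targets it, but not word-finally → unchanged [b].
/a/ (between /b/ and /l/) occurs before a voiced consonant → [aː] by rule 2.
/l/ (between /a/ and /z/): no rule targets it → [l].
/z/ (between /l/ and /i/) is unaffected → [z].
/i/ (between /z/ and /l/): before a voiced consonant, so rule 2 applies → [iː].
/l/ (between /i/ and /z/) is unaffected → [l].
/z/ (between /l/ and /i/) is unaffected → [z].
/i/ (between /z/ and /z/): before a voiced consonant, so rule 2 applies → [iː].
/z/ stays [z].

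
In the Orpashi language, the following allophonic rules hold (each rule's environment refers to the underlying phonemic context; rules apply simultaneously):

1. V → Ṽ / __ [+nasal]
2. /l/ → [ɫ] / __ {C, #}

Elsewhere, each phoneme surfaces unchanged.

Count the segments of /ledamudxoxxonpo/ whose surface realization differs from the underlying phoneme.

Segments that undergo a rule: /a/ → [ã] (rule 1); /o/ → [õ] (rule 1).
All other segments surface unchanged.

2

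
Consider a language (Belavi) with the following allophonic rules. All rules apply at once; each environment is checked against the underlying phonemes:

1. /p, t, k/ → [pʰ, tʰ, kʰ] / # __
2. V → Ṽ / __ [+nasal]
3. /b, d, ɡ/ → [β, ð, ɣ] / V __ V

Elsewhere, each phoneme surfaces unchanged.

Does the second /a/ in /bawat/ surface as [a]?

/a/ (between /w/ and /t/): rule 2 targets it, but not before a nasal consonant → unchanged [a].
The actual realization is [a], which matches [a].

Yes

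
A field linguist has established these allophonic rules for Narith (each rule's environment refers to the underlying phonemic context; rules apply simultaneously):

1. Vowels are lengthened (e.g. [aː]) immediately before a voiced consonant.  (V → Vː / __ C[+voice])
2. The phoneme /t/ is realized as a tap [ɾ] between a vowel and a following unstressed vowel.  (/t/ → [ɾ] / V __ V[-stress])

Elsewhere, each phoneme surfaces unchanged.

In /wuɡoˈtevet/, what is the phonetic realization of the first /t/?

/t/ — between /o/ and /e/; rule 2 does not apply here → [t].

[t]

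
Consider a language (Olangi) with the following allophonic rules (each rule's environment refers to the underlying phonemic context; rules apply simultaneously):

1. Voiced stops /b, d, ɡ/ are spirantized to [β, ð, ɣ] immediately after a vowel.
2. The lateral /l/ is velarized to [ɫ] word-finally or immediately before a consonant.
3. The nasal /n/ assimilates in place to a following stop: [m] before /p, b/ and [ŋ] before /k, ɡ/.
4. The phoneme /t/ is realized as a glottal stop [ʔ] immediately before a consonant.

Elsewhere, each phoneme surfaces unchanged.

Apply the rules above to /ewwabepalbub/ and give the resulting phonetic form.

[ewwaβepaɫbuβ]

/e/ (word-initial): no rule targets it → [e].
/w/ stays [w].
/w/ (between /w/ and /a/): no rule targets it → [w].
/a/ — not in any rule's target class → [a].
/b/ (between /a/ and /e/): immediately after a vowel, so rule 1 applies → [β].
/e/ (between /b/ and /p/): no rule targets it → [e].
/p/ — not in any rule's target class → [p].
/a/ (between /p/ and /l/): no rule targets it → [a].
/l/ meets the environment for rule 2 (word-finally or immediately before a consonant) → [ɫ].
/b/ (between /l/ and /u/): rule 1 targets it, but not immediately after a vowel → unchanged [b].
/u/ (between /b/ and /b/): no rule targets it → [u].
/b/ — word-final, immediately after a vowel — surfaces as [β] (rule 1).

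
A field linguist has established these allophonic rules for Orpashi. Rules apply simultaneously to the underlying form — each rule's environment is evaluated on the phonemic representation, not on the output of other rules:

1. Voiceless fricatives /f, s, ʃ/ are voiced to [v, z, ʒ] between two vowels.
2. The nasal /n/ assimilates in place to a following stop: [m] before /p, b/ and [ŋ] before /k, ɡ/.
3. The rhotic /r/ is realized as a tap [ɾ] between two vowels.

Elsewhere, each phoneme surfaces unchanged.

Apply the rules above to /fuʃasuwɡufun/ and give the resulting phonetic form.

[fuʒazuwɡuvun]

/f/ (word-initial) is in the target of rule 1 but the environment (between two vowels) is not met → [f].
/u/ stays [u].
/ʃ/ — between /u/ and /a/, between two vowels — surfaces as [ʒ] (rule 1).
/a/ — not in any rule's target class → [a].
Rule 1 applies to /s/ (between /a/ and /u/: between two vowels) → [z].
/u/ (between /s/ and /w/): no rule targets it → [u].
/w/ — not in any rule's target class → [w].
/ɡ/ — not in any rule's target class → [ɡ].
/u/ (between /ɡ/ and /f/): no rule targets it → [u].
/f/ (between /u/ and /u/) occurs between two vowels → [v] by rule 1.
/u/ (between /f/ and /n/) is unaffected → [u].
/n/ (word-final) is in the target of rule 2 but the environment (before a labial or velar stop) is not met → [n].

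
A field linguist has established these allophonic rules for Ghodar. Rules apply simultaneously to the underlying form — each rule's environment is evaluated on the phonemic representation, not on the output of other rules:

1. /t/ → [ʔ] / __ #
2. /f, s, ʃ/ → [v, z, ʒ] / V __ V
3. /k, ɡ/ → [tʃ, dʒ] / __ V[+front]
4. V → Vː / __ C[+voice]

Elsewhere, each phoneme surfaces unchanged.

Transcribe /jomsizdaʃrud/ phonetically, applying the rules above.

[joːmsiːzdaʃruːd]

/j/ (word-initial) is unaffected → [j].
/o/ — between /j/ and /m/, before a voiced consonant — surfaces as [oː] (rule 4).
/m/ (between /o/ and /s/) is unaffected → [m].
/s/ (between /m/ and /i/) fails the environment for rule 2, so it stays [s].
Rule 4 applies to /i/ (between /s/ and /z/: before a voiced consonant) → [iː].
/z/ stays [z].
/d/ stays [d].
/a/ — between /d/ and /ʃ/; rule 4 does not apply here → [a].
/ʃ/ (between /a/ and /r/): rule 2 targets it, but not between two vowels → unchanged [ʃ].
/r/ (between /ʃ/ and /u/) is unaffected → [r].
/u/ (between /r/ and /d/): before a voiced consonant, so rule 4 applies → [uː].
/d/ stays [d].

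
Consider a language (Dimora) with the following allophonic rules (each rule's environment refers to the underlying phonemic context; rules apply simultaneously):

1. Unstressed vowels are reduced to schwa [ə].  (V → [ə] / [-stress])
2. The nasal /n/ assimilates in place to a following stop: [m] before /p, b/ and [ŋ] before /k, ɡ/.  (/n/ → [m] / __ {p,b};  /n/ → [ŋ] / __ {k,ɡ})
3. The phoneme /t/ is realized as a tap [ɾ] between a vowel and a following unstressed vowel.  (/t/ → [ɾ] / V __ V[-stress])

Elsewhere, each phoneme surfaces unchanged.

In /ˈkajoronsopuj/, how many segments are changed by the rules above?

4

Segments that undergo a rule: /o/ → [ə] (rule 1); /o/ → [ə] (rule 1); /o/ → [ə] (rule 1); /u/ → [ə] (rule 1).
All other segments surface unchanged.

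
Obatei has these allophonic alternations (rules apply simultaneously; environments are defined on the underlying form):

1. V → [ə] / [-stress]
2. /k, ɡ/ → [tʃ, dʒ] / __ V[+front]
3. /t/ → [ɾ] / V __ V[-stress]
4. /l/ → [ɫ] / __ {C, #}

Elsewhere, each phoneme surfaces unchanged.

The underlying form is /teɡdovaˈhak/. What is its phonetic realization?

/t/ (word-initial) is in the target of rule 3 but the environment (between a vowel and a following unstressed vowel) is not met → [t].
/e/ — between /t/ and /ɡ/, in an unstressed syllable — surfaces as [ə] (rule 1).
/ɡ/ (between /e/ and /d/) fails the environment for rule 2, so it stays [ɡ].
/d/ stays [d].
Rule 1 applies to /o/ (between /d/ and /v/: in an unstressed syllable) → [ə].
/v/ (between /o/ and /a/): no rule targets it → [v].
/a/ (between /v/ and /h/): in an unstressed syllable, so rule 1 applies → [ə].
/h/ — not in any rule's target class → [h].
/a/ — between /h/ and /k/; rule 1 does not apply here → [a].
/k/ (word-final) is in the target of rule 2 but the environment (before a front vowel) is not met → [k].

[təɡdəvəˈhak]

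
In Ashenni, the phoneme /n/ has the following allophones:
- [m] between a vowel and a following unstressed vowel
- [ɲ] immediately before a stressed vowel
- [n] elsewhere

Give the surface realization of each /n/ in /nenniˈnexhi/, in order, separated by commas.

[n], [n], [n], [ɲ]

Occurrence 1 (position 1): no conditioning environment matches → elsewhere allophone [n].
Occurrence 2 (position 3): no conditioning environment matches → elsewhere allophone [n].
Occurrence 3 (position 4): no conditioning environment matches → elsewhere allophone [n].
Occurrence 4 (position 6): immediately before a stressed vowel → [ɲ].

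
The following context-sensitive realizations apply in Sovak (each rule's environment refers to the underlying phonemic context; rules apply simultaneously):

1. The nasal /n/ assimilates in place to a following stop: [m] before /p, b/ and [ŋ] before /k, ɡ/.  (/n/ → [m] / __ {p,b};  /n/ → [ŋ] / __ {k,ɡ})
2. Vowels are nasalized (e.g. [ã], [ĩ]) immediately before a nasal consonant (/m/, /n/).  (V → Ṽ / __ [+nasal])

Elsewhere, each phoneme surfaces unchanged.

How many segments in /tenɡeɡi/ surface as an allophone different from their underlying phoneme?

2

Segments that undergo a rule: /e/ → [ẽ] (rule 2); /n/ → [ŋ] (rule 1).
All other segments surface unchanged.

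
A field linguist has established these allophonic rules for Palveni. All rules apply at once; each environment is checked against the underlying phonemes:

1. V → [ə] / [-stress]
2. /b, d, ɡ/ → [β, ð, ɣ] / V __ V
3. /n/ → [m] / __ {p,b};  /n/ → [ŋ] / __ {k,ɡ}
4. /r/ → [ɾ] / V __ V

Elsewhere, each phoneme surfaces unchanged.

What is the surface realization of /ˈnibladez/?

/n/ (word-initial): rule 3 targets it, but not before a labial or velar stop → unchanged [n].
/i/ (between /n/ and /b/) is in the target of rule 1 but the environment (in an unstressed syllable) is not met → [i].
/b/ (between /i/ and /l/) is in the target of rule 2 but the environment (between two vowels) is not met → [b].
/l/ (between /b/ and /a/): no rule targets it → [l].
/a/ meets the environment for rule 1 (in an unstressed syllable) → [ə].
Rule 2 applies to /d/ (between /a/ and /e/: between two vowels) → [ð].
/e/ (between /d/ and /z/) occurs in an unstressed syllable → [ə] by rule 1.
/z/ — not in any rule's target class → [z].

[ˈnibləðəz]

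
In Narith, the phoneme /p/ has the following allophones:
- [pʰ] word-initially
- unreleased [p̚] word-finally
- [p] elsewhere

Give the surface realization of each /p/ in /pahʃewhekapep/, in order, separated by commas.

Occurrence 1 (position 1): word-initially → [pʰ].
Occurrence 2 (position 11): no conditioning environment matches → elsewhere allophone [p].
Occurrence 3 (position 13): word-finally → [p̚].

[pʰ], [p], [p̚]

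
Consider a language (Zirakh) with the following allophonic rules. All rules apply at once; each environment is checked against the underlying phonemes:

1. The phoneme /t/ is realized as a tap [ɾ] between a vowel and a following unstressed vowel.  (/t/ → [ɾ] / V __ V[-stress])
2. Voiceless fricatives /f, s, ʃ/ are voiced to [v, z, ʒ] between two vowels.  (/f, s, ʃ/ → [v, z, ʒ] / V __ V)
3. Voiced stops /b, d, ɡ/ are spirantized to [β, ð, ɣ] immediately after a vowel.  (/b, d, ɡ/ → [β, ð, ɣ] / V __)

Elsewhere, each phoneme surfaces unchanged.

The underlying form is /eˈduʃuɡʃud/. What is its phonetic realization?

[eˈðuʒuɣʃuð]

/d/ (between /e/ and /u/) occurs immediately after a vowel → [ð] by rule 3.
/ʃ/ meets the environment for rule 2 (between two vowels) → [ʒ].
/ɡ/ meets the environment for rule 3 (immediately after a vowel) → [ɣ].
/ʃ/ (between /ɡ/ and /u/) fails the environment for rule 2, so it stays [ʃ].
/d/ (word-final): immediately after a vowel, so rule 3 applies → [ð].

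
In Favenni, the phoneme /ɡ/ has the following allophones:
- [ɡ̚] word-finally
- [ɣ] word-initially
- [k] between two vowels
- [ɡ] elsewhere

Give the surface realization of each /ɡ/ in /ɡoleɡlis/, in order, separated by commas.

[ɣ], [ɡ]

Occurrence 1 (position 1): word-initially → [ɣ].
Occurrence 2 (position 5): no conditioning environment matches → elsewhere allophone [ɡ].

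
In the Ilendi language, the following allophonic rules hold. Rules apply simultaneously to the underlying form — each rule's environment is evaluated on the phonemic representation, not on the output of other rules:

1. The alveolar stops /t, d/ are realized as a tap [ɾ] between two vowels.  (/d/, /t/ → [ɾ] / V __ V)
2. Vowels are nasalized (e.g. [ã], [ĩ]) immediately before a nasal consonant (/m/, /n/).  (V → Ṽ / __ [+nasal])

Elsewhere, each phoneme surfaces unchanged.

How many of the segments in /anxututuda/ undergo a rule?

Segments that undergo a rule: /a/ → [ã] (rule 2); /t/ → [ɾ] (rule 1); /t/ → [ɾ] (rule 1); /d/ → [ɾ] (rule 1).
All other segments surface unchanged.

4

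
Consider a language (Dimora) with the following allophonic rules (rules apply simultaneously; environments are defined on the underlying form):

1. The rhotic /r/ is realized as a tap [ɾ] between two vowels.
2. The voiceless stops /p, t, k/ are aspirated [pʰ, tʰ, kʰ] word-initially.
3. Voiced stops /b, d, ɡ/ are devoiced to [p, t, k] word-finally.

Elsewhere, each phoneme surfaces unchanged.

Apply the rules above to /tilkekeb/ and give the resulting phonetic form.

[tʰilkekep]

/t/ meets the environment for rule 2 (word-initially) → [tʰ].
/k/ (between /l/ and /e/) fails the environment for rule 2, so it stays [k].
/k/ (between /e/ and /e/): rule 2 targets it, but not word-initially → unchanged [k].
/b/ (word-final): word-finally, so rule 3 applies → [p].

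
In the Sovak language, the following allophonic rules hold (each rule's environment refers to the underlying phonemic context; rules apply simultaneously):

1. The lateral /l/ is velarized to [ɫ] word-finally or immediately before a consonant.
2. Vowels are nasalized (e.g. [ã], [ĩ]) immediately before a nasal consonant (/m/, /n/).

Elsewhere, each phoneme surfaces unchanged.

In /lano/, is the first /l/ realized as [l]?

/l/ — word-initial; rule 1 does not apply here → [l].
The actual realization is [l], which matches [l].

Yes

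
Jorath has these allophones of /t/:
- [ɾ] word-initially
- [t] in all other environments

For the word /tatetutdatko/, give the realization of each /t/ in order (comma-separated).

Occurrence 1 (position 1): word-initially → [ɾ].
Occurrence 2 (position 3): no conditioning environment matches → elsewhere allophone [t].
Occurrence 3 (position 5): no conditioning environment matches → elsewhere allophone [t].
Occurrence 4 (position 7): no conditioning environment matches → elsewhere allophone [t].
Occurrence 5 (position 10): no conditioning environment matches → elsewhere allophone [t].

[ɾ], [t], [t], [t], [t]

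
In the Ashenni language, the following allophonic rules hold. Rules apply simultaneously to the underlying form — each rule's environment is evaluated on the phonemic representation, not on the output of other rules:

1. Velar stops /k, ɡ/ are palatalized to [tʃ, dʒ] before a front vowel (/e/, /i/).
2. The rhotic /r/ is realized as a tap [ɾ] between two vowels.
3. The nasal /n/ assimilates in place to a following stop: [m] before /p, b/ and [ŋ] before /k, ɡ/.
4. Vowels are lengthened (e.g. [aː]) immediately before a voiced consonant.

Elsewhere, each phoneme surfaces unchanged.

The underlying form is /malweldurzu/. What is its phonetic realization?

/m/ — not in any rule's target class → [m].
/a/ — between /m/ and /l/, before a voiced consonant — surfaces as [aː] (rule 4).
/l/ (between /a/ and /w/) is unaffected → [l].
/w/ stays [w].
Rule 4 applies to /e/ (between /w/ and /l/: before a voiced consonant) → [eː].
/l/ — not in any rule's target class → [l].
/d/ (between /l/ and /u/): no rule targets it → [d].
Rule 4 applies to /u/ (between /d/ and /r/: before a voiced consonant) → [uː].
/r/ (between /u/ and /z/) fails the environment for rule 2, so it stays [r].
/z/ — not in any rule's target class → [z].
/u/ — word-final; rule 4 does not apply here → [u].

[maːlweːlduːrzu]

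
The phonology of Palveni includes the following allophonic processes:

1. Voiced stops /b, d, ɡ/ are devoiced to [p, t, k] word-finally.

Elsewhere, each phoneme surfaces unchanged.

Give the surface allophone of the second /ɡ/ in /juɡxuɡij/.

[ɡ]

/ɡ/ (between /u/ and /i/): rule 1 targets it, but not word-finally → unchanged [ɡ].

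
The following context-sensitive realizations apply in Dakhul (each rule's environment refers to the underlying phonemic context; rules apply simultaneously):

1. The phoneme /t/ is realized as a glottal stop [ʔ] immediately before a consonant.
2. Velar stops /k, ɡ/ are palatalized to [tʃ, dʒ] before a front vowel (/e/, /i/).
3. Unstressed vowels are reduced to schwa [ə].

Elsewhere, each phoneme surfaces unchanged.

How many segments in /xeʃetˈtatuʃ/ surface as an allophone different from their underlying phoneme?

Segments that undergo a rule: /e/ → [ə] (rule 3); /e/ → [ə] (rule 3); /t/ → [ʔ] (rule 1); /u/ → [ə] (rule 3).
All other segments surface unchanged.

4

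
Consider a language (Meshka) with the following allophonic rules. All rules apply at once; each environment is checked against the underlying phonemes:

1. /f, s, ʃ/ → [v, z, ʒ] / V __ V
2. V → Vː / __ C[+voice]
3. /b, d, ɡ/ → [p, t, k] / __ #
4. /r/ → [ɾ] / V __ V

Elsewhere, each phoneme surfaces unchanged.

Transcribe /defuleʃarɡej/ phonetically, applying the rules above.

/d/ (word-initial): rule 3 targets it, but not word-finally → unchanged [d].
/e/ (between /d/ and /f/) is in the target of rule 2 but the environment (before a voiced consonant) is not met → [e].
/f/ (between /e/ and /u/): between two vowels, so rule 1 applies → [v].
/u/ — between /f/ and /l/, before a voiced consonant — surfaces as [uː] (rule 2).
/e/ (between /l/ and /ʃ/): rule 2 targets it, but not before a voiced consonant → unchanged [e].
/ʃ/ (between /e/ and /a/) occurs between two vowels → [ʒ] by rule 1.
/a/ — between /ʃ/ and /r/, before a voiced consonant — surfaces as [aː] (rule 2).
/r/ — between /a/ and /ɡ/; rule 4 does not apply here → [r].
/ɡ/ (between /r/ and /e/): rule 3 targets it, but not word-finally → unchanged [ɡ].
/e/ meets the environment for rule 2 (before a voiced consonant) → [eː].

[devuːleʒaːrɡeːj]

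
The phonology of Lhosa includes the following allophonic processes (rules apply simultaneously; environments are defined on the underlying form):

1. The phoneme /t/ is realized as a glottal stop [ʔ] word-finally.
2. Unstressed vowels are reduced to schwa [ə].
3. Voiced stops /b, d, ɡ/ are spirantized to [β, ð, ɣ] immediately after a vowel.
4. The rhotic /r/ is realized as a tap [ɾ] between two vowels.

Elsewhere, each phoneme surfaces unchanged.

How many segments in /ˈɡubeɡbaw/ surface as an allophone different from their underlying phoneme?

4

Segments that undergo a rule: /b/ → [β] (rule 3); /e/ → [ə] (rule 2); /ɡ/ → [ɣ] (rule 3); /a/ → [ə] (rule 2).
All other segments surface unchanged.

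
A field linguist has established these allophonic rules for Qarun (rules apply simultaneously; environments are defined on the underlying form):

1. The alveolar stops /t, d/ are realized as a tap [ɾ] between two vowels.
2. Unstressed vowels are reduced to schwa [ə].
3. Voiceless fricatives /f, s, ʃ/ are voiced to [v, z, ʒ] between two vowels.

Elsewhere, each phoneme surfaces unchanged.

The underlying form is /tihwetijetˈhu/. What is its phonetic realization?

[təhwəɾəjətˈhu]

/t/ (word-initial) is in the target of rule 1 but the environment (between two vowels) is not met → [t].
/i/ (between /t/ and /h/): in an unstressed syllable, so rule 2 applies → [ə].
/h/ (between /i/ and /w/) is unaffected → [h].
/w/ (between /h/ and /e/) is unaffected → [w].
Rule 2 applies to /e/ (between /w/ and /t/: in an unstressed syllable) → [ə].
Rule 1 applies to /t/ (between /e/ and /i/: between two vowels) → [ɾ].
/i/ meets the environment for rule 2 (in an unstressed syllable) → [ə].
/j/ — not in any rule's target class → [j].
Rule 2 applies to /e/ (between /j/ and /t/: in an unstressed syllable) → [ə].
/t/ (between /e/ and /h/) fails the environment for rule 1, so it stays [t].
/h/ — not in any rule's target class → [h].
/u/ (word-final) fails the environment for rule 2, so it stays [u].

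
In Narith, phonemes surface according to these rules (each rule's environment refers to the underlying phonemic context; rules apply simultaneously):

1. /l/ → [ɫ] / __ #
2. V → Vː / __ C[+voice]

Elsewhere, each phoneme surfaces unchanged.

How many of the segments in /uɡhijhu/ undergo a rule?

2

Segments that undergo a rule: /u/ → [uː] (rule 2); /i/ → [iː] (rule 2).
All other segments surface unchanged.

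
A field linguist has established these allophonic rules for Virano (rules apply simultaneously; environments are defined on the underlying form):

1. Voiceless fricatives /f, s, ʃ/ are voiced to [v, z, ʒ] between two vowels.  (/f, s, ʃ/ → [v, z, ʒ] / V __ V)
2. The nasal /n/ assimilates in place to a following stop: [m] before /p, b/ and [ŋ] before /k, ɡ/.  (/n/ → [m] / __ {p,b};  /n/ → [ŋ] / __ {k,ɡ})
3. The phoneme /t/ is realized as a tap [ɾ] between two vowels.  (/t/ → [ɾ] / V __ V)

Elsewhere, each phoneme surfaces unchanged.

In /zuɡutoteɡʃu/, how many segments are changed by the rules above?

Segments that undergo a rule: /t/ → [ɾ] (rule 3); /t/ → [ɾ] (rule 3).
All other segments surface unchanged.

2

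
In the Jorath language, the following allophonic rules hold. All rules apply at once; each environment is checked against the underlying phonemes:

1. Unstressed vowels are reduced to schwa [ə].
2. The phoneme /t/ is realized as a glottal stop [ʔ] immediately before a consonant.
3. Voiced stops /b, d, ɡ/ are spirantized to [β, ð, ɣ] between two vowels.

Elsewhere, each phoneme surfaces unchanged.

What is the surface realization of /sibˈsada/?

[səbˈsaðə]

/s/ stays [s].
Rule 1 applies to /i/ (between /s/ and /b/: in an unstressed syllable) → [ə].
/b/ (between /i/ and /s/) is in the target of rule 3 but the environment (between two vowels) is not met → [b].
/s/ stays [s].
/a/ (between /s/ and /d/) is in the target of rule 1 but the environment (in an unstressed syllable) is not met → [a].
/d/ (between /a/ and /a/) occurs between two vowels → [ð] by rule 3.
/a/ (word-final) occurs in an unstressed syllable → [ə] by rule 1.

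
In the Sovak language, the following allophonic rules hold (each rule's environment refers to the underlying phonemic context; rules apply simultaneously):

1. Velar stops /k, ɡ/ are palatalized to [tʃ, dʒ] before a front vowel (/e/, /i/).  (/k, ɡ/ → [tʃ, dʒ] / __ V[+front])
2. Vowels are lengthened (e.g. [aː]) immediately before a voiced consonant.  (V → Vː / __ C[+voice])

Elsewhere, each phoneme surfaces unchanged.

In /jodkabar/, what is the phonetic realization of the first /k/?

[k]

/k/ (between /d/ and /a/) is in the target of rule 1 but the environment (before a front vowel) is not met → [k].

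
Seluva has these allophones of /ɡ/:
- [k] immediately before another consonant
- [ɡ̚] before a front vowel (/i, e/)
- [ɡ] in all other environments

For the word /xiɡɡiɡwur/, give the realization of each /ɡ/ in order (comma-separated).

Occurrence 1 (position 3): immediately before another consonant → [k].
Occurrence 2 (position 4): before a front vowel (/i, e/) → [ɡ̚].
Occurrence 3 (position 6): immediately before another consonant → [k].

[k], [ɡ̚], [k]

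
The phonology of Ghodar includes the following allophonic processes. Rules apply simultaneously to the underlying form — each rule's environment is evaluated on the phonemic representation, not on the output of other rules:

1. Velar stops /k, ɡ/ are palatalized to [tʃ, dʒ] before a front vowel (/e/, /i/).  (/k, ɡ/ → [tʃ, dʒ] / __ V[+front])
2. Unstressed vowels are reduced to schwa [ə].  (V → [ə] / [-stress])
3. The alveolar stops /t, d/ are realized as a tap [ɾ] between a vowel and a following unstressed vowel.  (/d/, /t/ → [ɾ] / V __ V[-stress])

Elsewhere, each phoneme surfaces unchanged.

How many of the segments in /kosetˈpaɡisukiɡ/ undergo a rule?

Segments that undergo a rule: /o/ → [ə] (rule 2); /e/ → [ə] (rule 2); /ɡ/ → [dʒ] (rule 1); /i/ → [ə] (rule 2); /u/ → [ə] (rule 2); /k/ → [tʃ] (rule 1); /i/ → [ə] (rule 2).
All other segments surface unchanged.

7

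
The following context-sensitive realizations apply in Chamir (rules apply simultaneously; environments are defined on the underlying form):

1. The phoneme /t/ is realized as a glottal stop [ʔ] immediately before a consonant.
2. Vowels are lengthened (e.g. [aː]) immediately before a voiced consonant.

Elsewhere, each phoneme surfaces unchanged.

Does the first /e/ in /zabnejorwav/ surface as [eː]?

Yes

/e/ — between /n/ and /j/, before a voiced consonant — surfaces as [eː] (rule 2).
The actual realization is [eː], which matches [eː].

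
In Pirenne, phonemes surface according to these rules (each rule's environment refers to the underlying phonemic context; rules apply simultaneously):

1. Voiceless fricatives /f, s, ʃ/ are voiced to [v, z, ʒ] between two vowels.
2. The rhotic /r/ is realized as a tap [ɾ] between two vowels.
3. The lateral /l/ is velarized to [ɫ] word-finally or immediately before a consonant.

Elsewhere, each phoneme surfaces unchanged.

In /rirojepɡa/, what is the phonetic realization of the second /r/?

[ɾ]

/r/ (between /i/ and /o/): between two vowels, so rule 2 applies → [ɾ].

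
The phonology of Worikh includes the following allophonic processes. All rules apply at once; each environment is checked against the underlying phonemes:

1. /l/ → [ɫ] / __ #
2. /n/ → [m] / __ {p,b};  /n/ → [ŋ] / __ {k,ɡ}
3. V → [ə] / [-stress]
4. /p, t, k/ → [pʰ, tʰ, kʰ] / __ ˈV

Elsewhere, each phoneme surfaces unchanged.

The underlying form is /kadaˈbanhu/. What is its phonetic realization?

[kədəˈbanhə]

/k/ (word-initial) fails the environment for rule 4, so it stays [k].
/a/ (between /k/ and /d/): in an unstressed syllable, so rule 3 applies → [ə].
/d/ (between /a/ and /a/): no rule targets it → [d].
/a/ (between /d/ and /b/): in an unstressed syllable, so rule 3 applies → [ə].
/b/ stays [b].
/a/ (between /b/ and /n/): rule 3 targets it, but not in an unstressed syllable → unchanged [a].
/n/ (between /a/ and /h/): rule 2 targets it, but not before a labial or velar stop → unchanged [n].
/h/ stays [h].
/u/ meets the environment for rule 3 (in an unstressed syllable) → [ə].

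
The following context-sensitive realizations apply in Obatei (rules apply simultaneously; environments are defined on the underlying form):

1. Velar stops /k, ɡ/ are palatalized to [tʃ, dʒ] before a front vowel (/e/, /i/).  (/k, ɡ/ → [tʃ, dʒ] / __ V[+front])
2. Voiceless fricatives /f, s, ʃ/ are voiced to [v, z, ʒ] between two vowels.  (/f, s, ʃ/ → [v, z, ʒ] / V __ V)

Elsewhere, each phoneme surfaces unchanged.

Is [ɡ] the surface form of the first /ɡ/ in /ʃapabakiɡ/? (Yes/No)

Yes

/ɡ/ (word-final) is in the target of rule 1 but the environment (before a front vowel) is not met → [ɡ].
The actual realization is [ɡ], which matches [ɡ].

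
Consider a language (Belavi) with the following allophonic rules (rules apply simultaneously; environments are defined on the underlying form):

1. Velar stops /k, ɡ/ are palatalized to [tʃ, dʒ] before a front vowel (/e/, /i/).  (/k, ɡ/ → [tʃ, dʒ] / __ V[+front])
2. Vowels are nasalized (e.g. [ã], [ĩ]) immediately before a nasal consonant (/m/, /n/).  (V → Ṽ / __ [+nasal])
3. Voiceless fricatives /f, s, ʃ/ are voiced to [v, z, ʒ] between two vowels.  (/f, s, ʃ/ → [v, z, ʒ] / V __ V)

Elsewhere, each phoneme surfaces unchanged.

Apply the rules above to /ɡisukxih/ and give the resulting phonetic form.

[dʒizukxih]

/ɡ/ (word-initial): before a front vowel, so rule 1 applies → [dʒ].
/i/ (between /ɡ/ and /s/): rule 2 targets it, but not before a nasal consonant → unchanged [i].
Rule 3 applies to /s/ (between /i/ and /u/: between two vowels) → [z].
/u/ (between /s/ and /k/) is in the target of rule 2 but the environment (before a nasal consonant) is not met → [u].
/k/ (between /u/ and /x/) is in the target of rule 1 but the environment (before a front vowel) is not met → [k].
/x/ (between /k/ and /i/) is unaffected → [x].
/i/ (between /x/ and /h/) is in the target of rule 2 but the environment (before a nasal consonant) is not met → [i].
/h/ stays [h].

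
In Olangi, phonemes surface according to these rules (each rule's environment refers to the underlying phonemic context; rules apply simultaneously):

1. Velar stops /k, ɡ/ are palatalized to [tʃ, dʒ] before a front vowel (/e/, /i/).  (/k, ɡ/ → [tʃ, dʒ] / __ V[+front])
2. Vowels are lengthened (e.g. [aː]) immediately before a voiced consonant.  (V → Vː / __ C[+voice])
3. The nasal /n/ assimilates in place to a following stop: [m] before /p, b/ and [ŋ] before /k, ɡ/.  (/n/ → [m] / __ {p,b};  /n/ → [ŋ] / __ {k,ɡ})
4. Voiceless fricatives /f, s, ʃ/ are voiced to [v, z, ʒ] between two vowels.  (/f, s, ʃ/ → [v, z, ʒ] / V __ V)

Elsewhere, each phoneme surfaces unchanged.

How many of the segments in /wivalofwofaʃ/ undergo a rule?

3

Segments that undergo a rule: /i/ → [iː] (rule 2); /a/ → [aː] (rule 2); /f/ → [v] (rule 4).
All other segments surface unchanged.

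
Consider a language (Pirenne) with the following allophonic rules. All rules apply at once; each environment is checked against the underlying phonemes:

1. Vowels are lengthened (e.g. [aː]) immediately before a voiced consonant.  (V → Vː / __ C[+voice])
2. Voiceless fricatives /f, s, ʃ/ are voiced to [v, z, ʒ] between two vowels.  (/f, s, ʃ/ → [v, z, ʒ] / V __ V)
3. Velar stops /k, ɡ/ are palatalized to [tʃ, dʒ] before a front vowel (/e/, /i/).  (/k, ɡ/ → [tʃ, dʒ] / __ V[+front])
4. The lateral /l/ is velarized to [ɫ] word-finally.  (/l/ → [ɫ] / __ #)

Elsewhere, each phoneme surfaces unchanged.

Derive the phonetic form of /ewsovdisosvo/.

/e/ (word-initial): before a voiced consonant, so rule 1 applies → [eː].
/s/ (between /w/ and /o/) fails the environment for rule 2, so it stays [s].
/o/ (between /s/ and /v/): before a voiced consonant, so rule 1 applies → [oː].
/i/ — between /d/ and /s/; rule 1 does not apply here → [i].
/s/ — between /i/ and /o/, between two vowels — surfaces as [z] (rule 2).
/o/ — between /s/ and /s/; rule 1 does not apply here → [o].
/s/ (between /o/ and /v/) is in the target of rule 2 but the environment (between two vowels) is not met → [s].
/o/ (word-final) is in the target of rule 1 but the environment (before a voiced consonant) is not met → [o].

[eːwsoːvdizosvo]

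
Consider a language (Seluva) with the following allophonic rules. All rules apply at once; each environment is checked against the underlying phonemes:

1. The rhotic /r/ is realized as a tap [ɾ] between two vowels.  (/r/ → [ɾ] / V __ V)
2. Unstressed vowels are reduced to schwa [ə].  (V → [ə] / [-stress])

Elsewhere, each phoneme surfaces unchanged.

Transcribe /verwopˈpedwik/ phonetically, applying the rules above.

[vərwəpˈpedwək]

/e/ — between /v/ and /r/, in an unstressed syllable — surfaces as [ə] (rule 2).
/r/ (between /e/ and /w/) is in the target of rule 1 but the environment (between two vowels) is not met → [r].
/o/ (between /w/ and /p/): in an unstressed syllable, so rule 2 applies → [ə].
/e/ (between /p/ and /d/): rule 2 targets it, but not in an unstressed syllable → unchanged [e].
/i/ — between /w/ and /k/, in an unstressed syllable — surfaces as [ə] (rule 2).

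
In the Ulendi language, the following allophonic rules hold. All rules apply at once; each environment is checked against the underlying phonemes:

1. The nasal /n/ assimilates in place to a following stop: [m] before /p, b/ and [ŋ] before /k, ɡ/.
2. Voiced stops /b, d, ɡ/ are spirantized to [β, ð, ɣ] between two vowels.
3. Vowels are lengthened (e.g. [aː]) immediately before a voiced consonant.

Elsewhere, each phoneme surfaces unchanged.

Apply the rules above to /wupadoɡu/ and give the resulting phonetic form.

[wupaːðoːɣu]

/w/ stays [w].
/u/ (between /w/ and /p/) is in the target of rule 3 but the environment (before a voiced consonant) is not met → [u].
/p/ stays [p].
Rule 3 applies to /a/ (between /p/ and /d/: before a voiced consonant) → [aː].
Rule 2 applies to /d/ (between /a/ and /o/: between two vowels) → [ð].
/o/ — between /d/ and /ɡ/, before a voiced consonant — surfaces as [oː] (rule 3).
/ɡ/ (between /o/ and /u/) occurs between two vowels → [ɣ] by rule 2.
/u/ — word-final; rule 3 does not apply here → [u].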